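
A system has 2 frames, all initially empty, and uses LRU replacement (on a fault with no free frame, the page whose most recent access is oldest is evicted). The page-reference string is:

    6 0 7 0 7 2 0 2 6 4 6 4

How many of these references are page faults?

7

6 → fault, frames {6}
0 → fault, frames {6,0}
7 → fault, evict 6, frames {0,7}
0 → hit
7 → hit
2 → fault, evict 0, frames {7,2}
0 → fault, evict 7, frames {2,0}
2 → hit
6 → fault, evict 0, frames {2,6}
4 → fault, evict 2, frames {6,4}
6 → hit
4 → hit
Page faults: 7.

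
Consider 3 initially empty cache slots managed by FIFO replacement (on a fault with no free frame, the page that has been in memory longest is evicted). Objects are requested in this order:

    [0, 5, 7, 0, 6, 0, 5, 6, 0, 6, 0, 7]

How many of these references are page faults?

7

0 → miss, frames [0]
5 → miss, frames [0, 5]
7 → miss, frames [0, 5, 7]
0 → hit
6 → miss, evict 0, frames [5, 7, 6]
0 → miss, evict 5, frames [7, 6, 0]
5 → miss, evict 7, frames [6, 0, 5]
6 → hit
0 → hit
6 → hit
0 → hit
7 → miss, evict 6, frames [0, 5, 7]
Page faults: 7.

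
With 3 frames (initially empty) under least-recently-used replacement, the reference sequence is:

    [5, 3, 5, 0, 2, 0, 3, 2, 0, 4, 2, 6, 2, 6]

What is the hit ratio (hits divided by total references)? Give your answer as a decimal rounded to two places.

5 → miss, frames (5)
3 → miss, frames (5 3)
5 → hit
0 → miss, frames (3 5 0)
2 → miss, evict 3, frames (5 0 2)
0 → hit
3 → miss, evict 5, frames (2 0 3)
2 → hit
0 → hit
4 → miss, evict 3, frames (2 0 4)
2 → hit
6 → miss, evict 0, frames (4 2 6)
2 → hit
6 → hit
Hits: 7 of 14 references → 7/14 = 0.5000.

0.50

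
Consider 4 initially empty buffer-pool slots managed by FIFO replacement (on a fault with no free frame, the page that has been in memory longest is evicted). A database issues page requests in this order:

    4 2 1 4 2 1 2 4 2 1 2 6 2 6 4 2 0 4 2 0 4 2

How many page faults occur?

7

4: miss, frames {4}
2: miss, frames {4,2}
1: miss, frames {4,2,1}
4: hit
2: hit
1: hit
2: hit
4: hit
2: hit
1: hit
2: hit
6: miss, frames {4,2,1,6}
2: hit
6: hit
4: hit
2: hit
0: miss, evict 4, frames {2,1,6,0}
4: miss, evict 2, frames {1,6,0,4}
2: miss, evict 1, frames {6,0,4,2}
0: hit
4: hit
2: hit
Page faults: 7.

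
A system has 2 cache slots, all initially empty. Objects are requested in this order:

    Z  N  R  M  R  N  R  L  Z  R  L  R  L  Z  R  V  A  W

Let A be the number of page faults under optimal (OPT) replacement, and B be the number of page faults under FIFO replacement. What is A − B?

-3

Under OPT: F F F F . F . F F . F . . F . F F F → 12 faults.
Under FIFO: F F F F . F F F F F F . . F F F F F → 15 faults.
A − B = 12 − 15 = -3.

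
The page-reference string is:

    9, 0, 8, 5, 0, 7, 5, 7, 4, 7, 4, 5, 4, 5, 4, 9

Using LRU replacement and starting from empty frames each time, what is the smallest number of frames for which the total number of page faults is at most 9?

3

f=1: 16 faults
f=2: 10 faults
f=3: 7 faults
f=4: 7 faults
f=5: 7 faults
f=6: 6 faults
Smallest f with faults ≤ 9 is 3.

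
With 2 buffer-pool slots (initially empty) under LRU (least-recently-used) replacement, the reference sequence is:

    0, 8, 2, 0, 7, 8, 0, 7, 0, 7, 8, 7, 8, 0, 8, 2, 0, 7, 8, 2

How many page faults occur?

0 -> miss, frames [0]
8 -> miss, frames [0, 8]
2 -> miss, evict 0, frames [8, 2]
0 -> miss, evict 8, frames [2, 0]
7 -> miss, evict 2, frames [0, 7]
8 -> miss, evict 0, frames [7, 8]
0 -> miss, evict 7, frames [8, 0]
7 -> miss, evict 8, frames [0, 7]
0 -> hit
7 -> hit
8 -> miss, evict 0, frames [7, 8]
7 -> hit
8 -> hit
0 -> miss, evict 7, frames [8, 0]
8 -> hit
2 -> miss, evict 0, frames [8, 2]
0 -> miss, evict 8, frames [2, 0]
7 -> miss, evict 2, frames [0, 7]
8 -> miss, evict 0, frames [7, 8]
2 -> miss, evict 7, frames [8, 2]
Page faults: 15.

15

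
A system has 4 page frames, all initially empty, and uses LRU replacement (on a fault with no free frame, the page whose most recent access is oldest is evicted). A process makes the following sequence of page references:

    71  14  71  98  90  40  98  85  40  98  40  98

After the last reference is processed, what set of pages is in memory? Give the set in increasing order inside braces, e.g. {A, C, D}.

{40, 85, 90, 98}

71 -> miss, frames [71]
14 -> miss, frames [71, 14]
71 -> hit
98 -> miss, frames [14, 71, 98]
90 -> miss, frames [14, 71, 98, 90]
40 -> miss, evict 14, frames [71, 98, 90, 40]
98 -> hit
85 -> miss, evict 71, frames [90, 40, 98, 85]
40 -> hit
98 -> hit
40 -> hit
98 -> hit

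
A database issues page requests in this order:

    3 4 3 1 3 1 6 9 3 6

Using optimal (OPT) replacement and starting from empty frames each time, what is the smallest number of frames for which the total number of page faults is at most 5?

f=1: 10 faults
f=2: 6 faults
f=3: 5 faults
f=4: 5 faults
f=5: 5 faults
Smallest f with faults ≤ 5 is 3.

3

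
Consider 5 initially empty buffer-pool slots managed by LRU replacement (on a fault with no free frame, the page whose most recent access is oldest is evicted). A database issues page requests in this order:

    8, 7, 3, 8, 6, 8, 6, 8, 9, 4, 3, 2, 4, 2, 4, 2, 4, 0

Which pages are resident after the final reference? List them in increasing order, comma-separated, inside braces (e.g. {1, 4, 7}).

8 → miss, frames {8}
7 → miss, frames {8,7}
3 → miss, frames {8,7,3}
8 → hit
6 → miss, frames {7,3,8,6}
8 → hit
6 → hit
8 → hit
9 → miss, frames {7,3,6,8,9}
4 → miss, evict 7, frames {3,6,8,9,4}
3 → hit
2 → miss, evict 6, frames {8,9,4,3,2}
4 → hit
2 → hit
4 → hit
2 → hit
4 → hit
0 → miss, evict 8, frames {9,3,2,4,0}

{0, 2, 3, 4, 9}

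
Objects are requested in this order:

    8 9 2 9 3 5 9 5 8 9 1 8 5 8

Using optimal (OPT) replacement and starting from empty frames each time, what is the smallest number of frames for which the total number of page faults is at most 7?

3

f=1: 14 faults
f=2: 8 faults
f=3: 6 faults
f=4: 6 faults
f=5: 6 faults
f=6: 6 faults
Smallest f with faults ≤ 7 is 3.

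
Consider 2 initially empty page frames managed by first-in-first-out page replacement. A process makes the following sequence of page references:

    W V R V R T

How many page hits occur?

W -> fault, frames (W)
V -> fault, frames (W V)
R -> fault, evict W, frames (V R)
V -> hit
R -> hit
T -> fault, evict V, frames (R T)
Hits: 2.

2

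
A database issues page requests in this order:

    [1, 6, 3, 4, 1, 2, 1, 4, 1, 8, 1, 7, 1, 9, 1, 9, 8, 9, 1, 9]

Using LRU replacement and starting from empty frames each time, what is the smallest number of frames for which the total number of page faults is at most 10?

f=1: 20 faults
f=2: 12 faults
f=3: 10 faults
f=4: 8 faults
f=5: 8 faults
f=6: 8 faults
f=7: 8 faults
f=8: 8 faults
Smallest f with faults ≤ 10 is 3.

3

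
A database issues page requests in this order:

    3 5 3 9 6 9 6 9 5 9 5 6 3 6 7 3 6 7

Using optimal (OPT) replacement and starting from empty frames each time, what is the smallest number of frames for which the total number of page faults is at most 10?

2

f=1: 18 faults
f=2: 9 faults
f=3: 6 faults
f=4: 5 faults
f=5: 5 faults
Smallest f with faults ≤ 10 is 2.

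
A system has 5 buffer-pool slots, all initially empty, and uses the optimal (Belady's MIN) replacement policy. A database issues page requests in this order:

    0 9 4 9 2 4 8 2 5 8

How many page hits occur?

4

0 → miss, frames (0)
9 → miss, frames (0 9)
4 → miss, frames (0 9 4)
9 → hit
2 → miss, frames (0 9 4 2)
4 → hit
8 → miss, frames (0 9 4 2 8)
2 → hit
5 → miss, evict 2, frames (0 9 4 8 5)
8 → hit
Hits: 4.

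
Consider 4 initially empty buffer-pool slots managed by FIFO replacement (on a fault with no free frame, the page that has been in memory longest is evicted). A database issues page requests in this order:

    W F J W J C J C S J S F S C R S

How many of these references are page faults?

W -> fault, frames [W]
F -> fault, frames [W, F]
J -> fault, frames [W, F, J]
W -> hit
J -> hit
C -> fault, frames [W, F, J, C]
J -> hit
C -> hit
S -> fault, evict W, frames [F, J, C, S]
J -> hit
S -> hit
F -> hit
S -> hit
C -> hit
R -> fault, evict F, frames [J, C, S, R]
S -> hit
Page faults: 6.

6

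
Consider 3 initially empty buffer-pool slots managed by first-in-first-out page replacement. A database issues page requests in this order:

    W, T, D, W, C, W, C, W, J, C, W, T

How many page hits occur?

W -> miss, frames {W}
T -> miss, frames {W,T}
D -> miss, frames {W,T,D}
W -> hit
C -> miss, evict W, frames {T,D,C}
W -> miss, evict T, frames {D,C,W}
C -> hit
W -> hit
J -> miss, evict D, frames {C,W,J}
C -> hit
W -> hit
T -> miss, evict C, frames {W,J,T}
Hits: 5.

5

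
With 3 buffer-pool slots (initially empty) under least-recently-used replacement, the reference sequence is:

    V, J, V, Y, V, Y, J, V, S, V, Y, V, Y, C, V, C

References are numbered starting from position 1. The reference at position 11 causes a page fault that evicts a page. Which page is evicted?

J

pos 1: V -> miss, frames (V)
pos 2: J -> miss, frames (V J)
pos 3: V -> hit
pos 4: Y -> miss, frames (J V Y)
pos 5: V -> hit
pos 6: Y -> hit
pos 7: J -> hit
pos 8: V -> hit
pos 9: S -> miss, evict Y, frames (J V S)
pos 10: V -> hit
pos 11: Y -> miss, evict J, frames (S V Y)
At position 11, page J is evicted.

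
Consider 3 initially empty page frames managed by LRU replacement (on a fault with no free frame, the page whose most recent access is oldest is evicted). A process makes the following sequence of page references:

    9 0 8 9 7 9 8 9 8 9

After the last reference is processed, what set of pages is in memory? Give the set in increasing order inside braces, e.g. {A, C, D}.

9 → miss, frames (9)
0 → miss, frames (9 0)
8 → miss, frames (9 0 8)
9 → hit
7 → miss, evict 0, frames (8 9 7)
9 → hit
8 → hit
9 → hit
8 → hit
9 → hit

{7, 8, 9}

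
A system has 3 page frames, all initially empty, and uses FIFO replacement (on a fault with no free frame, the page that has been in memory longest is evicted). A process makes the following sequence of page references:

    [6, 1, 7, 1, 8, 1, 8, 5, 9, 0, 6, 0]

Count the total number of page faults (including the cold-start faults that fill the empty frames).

8

6 → miss, frames {6}
1 → miss, frames {6,1}
7 → miss, frames {6,1,7}
1 → hit
8 → miss, evict 6, frames {1,7,8}
1 → hit
8 → hit
5 → miss, evict 1, frames {7,8,5}
9 → miss, evict 7, frames {8,5,9}
0 → miss, evict 8, frames {5,9,0}
6 → miss, evict 5, frames {9,0,6}
0 → hit
Page faults: 8.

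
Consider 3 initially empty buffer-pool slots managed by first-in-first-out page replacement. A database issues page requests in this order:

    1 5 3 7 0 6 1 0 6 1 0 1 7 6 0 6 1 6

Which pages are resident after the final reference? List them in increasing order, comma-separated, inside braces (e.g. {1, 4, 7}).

1: miss, frames [1]
5: miss, frames [1, 5]
3: miss, frames [1, 5, 3]
7: miss, evict 1, frames [5, 3, 7]
0: miss, evict 5, frames [3, 7, 0]
6: miss, evict 3, frames [7, 0, 6]
1: miss, evict 7, frames [0, 6, 1]
0: hit
6: hit
1: hit
0: hit
1: hit
7: miss, evict 0, frames [6, 1, 7]
6: hit
0: miss, evict 6, frames [1, 7, 0]
6: miss, evict 1, frames [7, 0, 6]
1: miss, evict 7, frames [0, 6, 1]
6: hit

{0, 1, 6}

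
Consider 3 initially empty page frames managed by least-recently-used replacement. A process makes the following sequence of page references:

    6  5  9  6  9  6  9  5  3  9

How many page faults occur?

6: miss, frames (6)
5: miss, frames (6 5)
9: miss, frames (6 5 9)
6: hit
9: hit
6: hit
9: hit
5: hit
3: miss, evict 6, frames (9 5 3)
9: hit
Page faults: 4.

4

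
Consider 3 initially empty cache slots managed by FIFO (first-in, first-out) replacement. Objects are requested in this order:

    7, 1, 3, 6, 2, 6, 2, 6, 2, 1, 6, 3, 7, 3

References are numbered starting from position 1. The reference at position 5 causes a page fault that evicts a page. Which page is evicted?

1

pos 1: 7: fault, frames (7)
pos 2: 1: fault, frames (7 1)
pos 3: 3: fault, frames (7 1 3)
pos 4: 6: fault, evict 7, frames (1 3 6)
pos 5: 2: fault, evict 1, frames (3 6 2)
At position 5, page 1 is evicted.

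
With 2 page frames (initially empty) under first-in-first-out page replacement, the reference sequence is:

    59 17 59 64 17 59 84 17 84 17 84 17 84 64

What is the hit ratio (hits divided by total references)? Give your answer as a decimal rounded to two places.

0.50

59 → fault, frames (59)
17 → fault, frames (59 17)
59 → hit
64 → fault, evict 59, frames (17 64)
17 → hit
59 → fault, evict 17, frames (64 59)
84 → fault, evict 64, frames (59 84)
17 → fault, evict 59, frames (84 17)
84 → hit
17 → hit
84 → hit
17 → hit
84 → hit
64 → fault, evict 84, frames (17 64)
Hits: 7 of 14 references → 7/14 = 0.5000.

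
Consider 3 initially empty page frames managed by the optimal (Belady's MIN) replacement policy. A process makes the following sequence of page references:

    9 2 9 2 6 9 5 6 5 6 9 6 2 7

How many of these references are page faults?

9 → miss, frames {9}
2 → miss, frames {9,2}
9 → hit
2 → hit
6 → miss, frames {9,2,6}
9 → hit
5 → miss, evict 2, frames {9,6,5}
6 → hit
5 → hit
6 → hit
9 → hit
6 → hit
2 → miss, evict 5, frames {9,6,2}
7 → miss, evict 2, frames {9,6,7}
Page faults: 6.

6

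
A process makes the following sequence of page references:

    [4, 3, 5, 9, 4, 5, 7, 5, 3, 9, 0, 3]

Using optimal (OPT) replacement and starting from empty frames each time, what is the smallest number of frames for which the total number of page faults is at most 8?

3

f=1: 12 faults
f=2: 9 faults
f=3: 7 faults
f=4: 6 faults
f=5: 6 faults
f=6: 6 faults
Smallest f with faults ≤ 8 is 3.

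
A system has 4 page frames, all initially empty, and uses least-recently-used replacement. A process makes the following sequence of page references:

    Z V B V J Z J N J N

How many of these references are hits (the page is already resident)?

Z: miss, frames [Z]
V: miss, frames [Z, V]
B: miss, frames [Z, V, B]
V: hit
J: miss, frames [Z, B, V, J]
Z: hit
J: hit
N: miss, evict B, frames [V, Z, J, N]
J: hit
N: hit
Hits: 5.

5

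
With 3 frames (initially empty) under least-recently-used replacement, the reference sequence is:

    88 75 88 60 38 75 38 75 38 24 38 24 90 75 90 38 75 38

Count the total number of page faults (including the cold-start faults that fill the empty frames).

88 → fault, frames [88]
75 → fault, frames [88, 75]
88 → hit
60 → fault, frames [75, 88, 60]
38 → fault, evict 75, frames [88, 60, 38]
75 → fault, evict 88, frames [60, 38, 75]
38 → hit
75 → hit
38 → hit
24 → fault, evict 60, frames [75, 38, 24]
38 → hit
24 → hit
90 → fault, evict 75, frames [38, 24, 90]
75 → fault, evict 38, frames [24, 90, 75]
90 → hit
38 → fault, evict 24, frames [75, 90, 38]
75 → hit
38 → hit
Page faults: 9.

9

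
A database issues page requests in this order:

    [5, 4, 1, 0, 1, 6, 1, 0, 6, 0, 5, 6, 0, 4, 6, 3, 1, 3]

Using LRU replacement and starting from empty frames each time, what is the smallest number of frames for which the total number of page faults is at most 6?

f=1: 18 faults
f=2: 14 faults
f=3: 9 faults
f=4: 9 faults
f=5: 7 faults
f=6: 6 faults
Smallest f with faults ≤ 6 is 6.

6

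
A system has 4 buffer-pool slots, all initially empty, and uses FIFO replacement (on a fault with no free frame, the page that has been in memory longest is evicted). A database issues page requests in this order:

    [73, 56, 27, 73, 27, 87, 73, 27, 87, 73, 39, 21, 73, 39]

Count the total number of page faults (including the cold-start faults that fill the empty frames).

7

73 → miss, frames {73}
56 → miss, frames {73,56}
27 → miss, frames {73,56,27}
73 → hit
27 → hit
87 → miss, frames {73,56,27,87}
73 → hit
27 → hit
87 → hit
73 → hit
39 → miss, evict 73, frames {56,27,87,39}
21 → miss, evict 56, frames {27,87,39,21}
73 → miss, evict 27, frames {87,39,21,73}
39 → hit
Page faults: 7.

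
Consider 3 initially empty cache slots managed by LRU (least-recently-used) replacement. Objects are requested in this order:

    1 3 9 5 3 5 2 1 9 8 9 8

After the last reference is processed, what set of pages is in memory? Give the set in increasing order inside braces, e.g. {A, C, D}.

1: miss, frames {1}
3: miss, frames {1,3}
9: miss, frames {1,3,9}
5: miss, evict 1, frames {3,9,5}
3: hit
5: hit
2: miss, evict 9, frames {3,5,2}
1: miss, evict 3, frames {5,2,1}
9: miss, evict 5, frames {2,1,9}
8: miss, evict 2, frames {1,9,8}
9: hit
8: hit

{1, 8, 9}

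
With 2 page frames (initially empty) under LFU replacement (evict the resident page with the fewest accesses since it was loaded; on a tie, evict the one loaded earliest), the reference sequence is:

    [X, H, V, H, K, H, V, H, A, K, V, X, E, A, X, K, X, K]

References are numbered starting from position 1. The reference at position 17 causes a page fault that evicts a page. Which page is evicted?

K

pos 1: X → fault, frames [X]
pos 2: H → fault, frames [X, H]
pos 3: V → fault, evict X, frames [H, V]
pos 4: H → hit
pos 5: K → fault, evict V, frames [H, K]
pos 6: H → hit
pos 7: V → fault, evict K, frames [H, V]
pos 8: H → hit
pos 9: A → fault, evict V, frames [H, A]
pos 10: K → fault, evict A, frames [H, K]
pos 11: V → fault, evict K, frames [H, V]
pos 12: X → fault, evict V, frames [H, X]
pos 13: E → fault, evict X, frames [H, E]
pos 14: A → fault, evict E, frames [H, A]
pos 15: X → fault, evict A, frames [H, X]
pos 16: K → fault, evict X, frames [H, K]
pos 17: X → fault, evict K, frames [H, X]
At position 17, page K is evicted.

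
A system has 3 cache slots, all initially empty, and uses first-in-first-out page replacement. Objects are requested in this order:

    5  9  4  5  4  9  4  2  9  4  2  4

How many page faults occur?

5 → fault, frames (5)
9 → fault, frames (5 9)
4 → fault, frames (5 9 4)
5 → hit
4 → hit
9 → hit
4 → hit
2 → fault, evict 5, frames (9 4 2)
9 → hit
4 → hit
2 → hit
4 → hit
Page faults: 4.

4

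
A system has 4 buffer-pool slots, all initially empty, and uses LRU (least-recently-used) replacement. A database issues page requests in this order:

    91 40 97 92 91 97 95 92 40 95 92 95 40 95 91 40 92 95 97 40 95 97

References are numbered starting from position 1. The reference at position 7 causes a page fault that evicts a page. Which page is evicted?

pos 1: 91 → miss, frames [91]
pos 2: 40 → miss, frames [91, 40]
pos 3: 97 → miss, frames [91, 40, 97]
pos 4: 92 → miss, frames [91, 40, 97, 92]
pos 5: 91 → hit
pos 6: 97 → hit
pos 7: 95 → miss, evict 40, frames [92, 91, 97, 95]
At position 7, page 40 is evicted.

40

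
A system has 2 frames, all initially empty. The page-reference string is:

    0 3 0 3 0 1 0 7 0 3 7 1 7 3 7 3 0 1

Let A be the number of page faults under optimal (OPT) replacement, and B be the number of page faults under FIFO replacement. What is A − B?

-2

Under OPT: F F . . . F . F . F . F . F . . F F → 9 faults.
Under FIFO: F F . . . F F F . F . F F F . . F F → 11 faults.
A − B = 9 − 11 = -2.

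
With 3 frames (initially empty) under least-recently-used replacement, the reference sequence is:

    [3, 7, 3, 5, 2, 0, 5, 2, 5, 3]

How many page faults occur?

3 -> fault, frames [3]
7 -> fault, frames [3, 7]
3 -> hit
5 -> fault, frames [7, 3, 5]
2 -> fault, evict 7, frames [3, 5, 2]
0 -> fault, evict 3, frames [5, 2, 0]
5 -> hit
2 -> hit
5 -> hit
3 -> fault, evict 0, frames [2, 5, 3]
Page faults: 6.

6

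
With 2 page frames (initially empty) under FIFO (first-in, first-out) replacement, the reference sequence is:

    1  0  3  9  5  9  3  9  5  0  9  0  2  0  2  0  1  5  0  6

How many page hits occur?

1 -> fault, frames {1}
0 -> fault, frames {1,0}
3 -> fault, evict 1, frames {0,3}
9 -> fault, evict 0, frames {3,9}
5 -> fault, evict 3, frames {9,5}
9 -> hit
3 -> fault, evict 9, frames {5,3}
9 -> fault, evict 5, frames {3,9}
5 -> fault, evict 3, frames {9,5}
0 -> fault, evict 9, frames {5,0}
9 -> fault, evict 5, frames {0,9}
0 -> hit
2 -> fault, evict 0, frames {9,2}
0 -> fault, evict 9, frames {2,0}
2 -> hit
0 -> hit
1 -> fault, evict 2, frames {0,1}
5 -> fault, evict 0, frames {1,5}
0 -> fault, evict 1, frames {5,0}
6 -> fault, evict 5, frames {0,6}
Hits: 4.

4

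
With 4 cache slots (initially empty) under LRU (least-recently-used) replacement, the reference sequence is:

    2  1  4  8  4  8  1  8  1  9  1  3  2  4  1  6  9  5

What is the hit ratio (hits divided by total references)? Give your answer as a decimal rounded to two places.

2 → fault, frames {2}
1 → fault, frames {2,1}
4 → fault, frames {2,1,4}
8 → fault, frames {2,1,4,8}
4 → hit
8 → hit
1 → hit
8 → hit
1 → hit
9 → fault, evict 2, frames {4,8,1,9}
1 → hit
3 → fault, evict 4, frames {8,9,1,3}
2 → fault, evict 8, frames {9,1,3,2}
4 → fault, evict 9, frames {1,3,2,4}
1 → hit
6 → fault, evict 3, frames {2,4,1,6}
9 → fault, evict 2, frames {4,1,6,9}
5 → fault, evict 4, frames {1,6,9,5}
Hits: 7 of 18 references → 7/18 = 0.3889.

0.39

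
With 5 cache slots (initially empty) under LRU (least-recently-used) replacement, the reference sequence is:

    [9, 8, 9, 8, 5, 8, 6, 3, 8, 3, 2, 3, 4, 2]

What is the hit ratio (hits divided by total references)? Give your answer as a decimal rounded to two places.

9 → fault, frames {9}
8 → fault, frames {9,8}
9 → hit
8 → hit
5 → fault, frames {9,8,5}
8 → hit
6 → fault, frames {9,5,8,6}
3 → fault, frames {9,5,8,6,3}
8 → hit
3 → hit
2 → fault, evict 9, frames {5,6,8,3,2}
3 → hit
4 → fault, evict 5, frames {6,8,2,3,4}
2 → hit
Hits: 7 of 14 references → 7/14 = 0.5000.

0.50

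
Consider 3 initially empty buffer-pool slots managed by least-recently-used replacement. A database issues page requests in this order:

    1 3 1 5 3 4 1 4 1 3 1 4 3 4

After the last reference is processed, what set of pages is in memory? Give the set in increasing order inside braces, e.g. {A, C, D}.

1: fault, frames (1)
3: fault, frames (1 3)
1: hit
5: fault, frames (3 1 5)
3: hit
4: fault, evict 1, frames (5 3 4)
1: fault, evict 5, frames (3 4 1)
4: hit
1: hit
3: hit
1: hit
4: hit
3: hit
4: hit

{1, 3, 4}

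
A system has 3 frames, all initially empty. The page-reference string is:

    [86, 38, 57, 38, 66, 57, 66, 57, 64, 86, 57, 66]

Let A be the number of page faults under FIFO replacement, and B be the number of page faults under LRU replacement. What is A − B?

1

Under FIFO: F F F . F . . . F F F F → 8 faults.
Under LRU: F F F . F . . . F F . F → 7 faults.
A − B = 8 − 7 = 1.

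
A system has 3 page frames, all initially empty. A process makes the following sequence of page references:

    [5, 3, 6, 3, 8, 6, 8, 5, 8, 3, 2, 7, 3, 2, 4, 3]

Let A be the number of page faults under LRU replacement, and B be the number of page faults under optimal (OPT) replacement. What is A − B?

1

Under LRU: F F F . F . . F . F F F . . F . → 9 faults.
Under OPT: F F F . F . . . . F F F . . F . → 8 faults.
A − B = 9 − 8 = 1.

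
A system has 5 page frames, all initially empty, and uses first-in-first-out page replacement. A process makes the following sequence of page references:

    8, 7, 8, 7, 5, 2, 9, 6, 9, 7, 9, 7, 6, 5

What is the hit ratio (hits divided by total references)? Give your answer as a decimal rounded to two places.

0.57

8 → miss, frames {8}
7 → miss, frames {8,7}
8 → hit
7 → hit
5 → miss, frames {8,7,5}
2 → miss, frames {8,7,5,2}
9 → miss, frames {8,7,5,2,9}
6 → miss, evict 8, frames {7,5,2,9,6}
9 → hit
7 → hit
9 → hit
7 → hit
6 → hit
5 → hit
Hits: 8 of 14 references → 8/14 = 0.5714.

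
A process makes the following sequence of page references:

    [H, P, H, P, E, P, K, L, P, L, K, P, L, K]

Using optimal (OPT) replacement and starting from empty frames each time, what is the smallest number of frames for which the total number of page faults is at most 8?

f=1: 14 faults
f=2: 7 faults
f=3: 5 faults
f=4: 5 faults
f=5: 5 faults
Smallest f with faults ≤ 8 is 2.

2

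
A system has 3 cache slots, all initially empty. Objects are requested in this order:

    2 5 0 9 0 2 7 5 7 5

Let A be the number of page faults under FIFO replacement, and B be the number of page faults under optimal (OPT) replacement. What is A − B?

Under FIFO: F F F F . F F F . . → 7 faults.
Under OPT: F F F F . . F F . . → 6 faults.
A − B = 7 − 6 = 1.

1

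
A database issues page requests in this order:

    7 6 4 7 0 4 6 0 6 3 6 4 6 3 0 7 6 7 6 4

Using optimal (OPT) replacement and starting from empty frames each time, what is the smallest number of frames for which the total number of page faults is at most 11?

2

f=1: 20 faults
f=2: 11 faults
f=3: 7 faults
f=4: 6 faults
f=5: 5 faults
Smallest f with faults ≤ 11 is 2.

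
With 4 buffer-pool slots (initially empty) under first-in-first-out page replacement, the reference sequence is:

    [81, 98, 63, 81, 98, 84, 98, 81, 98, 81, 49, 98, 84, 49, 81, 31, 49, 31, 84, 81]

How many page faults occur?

81 → fault, frames {81}
98 → fault, frames {81,98}
63 → fault, frames {81,98,63}
81 → hit
98 → hit
84 → fault, frames {81,98,63,84}
98 → hit
81 → hit
98 → hit
81 → hit
49 → fault, evict 81, frames {98,63,84,49}
98 → hit
84 → hit
49 → hit
81 → fault, evict 98, frames {63,84,49,81}
31 → fault, evict 63, frames {84,49,81,31}
49 → hit
31 → hit
84 → hit
81 → hit
Page faults: 7.

7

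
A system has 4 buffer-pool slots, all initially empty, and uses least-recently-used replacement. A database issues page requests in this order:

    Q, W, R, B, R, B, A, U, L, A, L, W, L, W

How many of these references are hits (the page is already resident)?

6

Q → fault, frames (Q)
W → fault, frames (Q W)
R → fault, frames (Q W R)
B → fault, frames (Q W R B)
R → hit
B → hit
A → fault, evict Q, frames (W R B A)
U → fault, evict W, frames (R B A U)
L → fault, evict R, frames (B A U L)
A → hit
L → hit
W → fault, evict B, frames (U A L W)
L → hit
W → hit
Hits: 6.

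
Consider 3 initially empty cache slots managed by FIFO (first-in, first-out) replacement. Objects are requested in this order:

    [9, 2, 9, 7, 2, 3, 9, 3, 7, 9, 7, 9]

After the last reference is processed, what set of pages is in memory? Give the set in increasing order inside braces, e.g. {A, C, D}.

9: fault, frames {9}
2: fault, frames {9,2}
9: hit
7: fault, frames {9,2,7}
2: hit
3: fault, evict 9, frames {2,7,3}
9: fault, evict 2, frames {7,3,9}
3: hit
7: hit
9: hit
7: hit
9: hit

{3, 7, 9}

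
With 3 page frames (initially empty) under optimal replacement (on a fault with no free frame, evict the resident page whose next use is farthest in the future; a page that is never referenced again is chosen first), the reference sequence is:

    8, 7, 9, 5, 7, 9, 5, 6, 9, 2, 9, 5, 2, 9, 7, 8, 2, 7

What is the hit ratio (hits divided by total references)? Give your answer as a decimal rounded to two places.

8 -> fault, frames {8}
7 -> fault, frames {8,7}
9 -> fault, frames {8,7,9}
5 -> fault, evict 8, frames {7,9,5}
7 -> hit
9 -> hit
5 -> hit
6 -> fault, evict 7, frames {9,5,6}
9 -> hit
2 -> fault, evict 6, frames {9,5,2}
9 -> hit
5 -> hit
2 -> hit
9 -> hit
7 -> fault, evict 5, frames {9,2,7}
8 -> fault, evict 9, frames {2,7,8}
2 -> hit
7 -> hit
Hits: 10 of 18 references → 10/18 = 0.5556.

0.56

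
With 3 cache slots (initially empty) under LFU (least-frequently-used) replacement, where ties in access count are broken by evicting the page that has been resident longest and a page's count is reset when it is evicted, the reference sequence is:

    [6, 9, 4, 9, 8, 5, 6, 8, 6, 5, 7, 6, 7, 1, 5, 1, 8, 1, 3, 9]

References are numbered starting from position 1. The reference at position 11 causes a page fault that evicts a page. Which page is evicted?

5

pos 1: 6 → miss, frames [6]
pos 2: 9 → miss, frames [6, 9]
pos 3: 4 → miss, frames [6, 9, 4]
pos 4: 9 → hit
pos 5: 8 → miss, evict 6, frames [9, 4, 8]
pos 6: 5 → miss, evict 4, frames [9, 8, 5]
pos 7: 6 → miss, evict 8, frames [9, 5, 6]
pos 8: 8 → miss, evict 5, frames [9, 6, 8]
pos 9: 6 → hit
pos 10: 5 → miss, evict 8, frames [9, 6, 5]
pos 11: 7 → miss, evict 5, frames [9, 6, 7]
At position 11, page 5 is evicted.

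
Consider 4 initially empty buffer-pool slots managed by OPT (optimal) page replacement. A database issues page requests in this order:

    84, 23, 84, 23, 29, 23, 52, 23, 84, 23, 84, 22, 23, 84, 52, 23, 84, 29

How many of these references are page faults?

84: miss, frames {84}
23: miss, frames {84,23}
84: hit
23: hit
29: miss, frames {84,23,29}
23: hit
52: miss, frames {84,23,29,52}
23: hit
84: hit
23: hit
84: hit
22: miss, evict 29, frames {84,23,52,22}
23: hit
84: hit
52: hit
23: hit
84: hit
29: miss, evict 22, frames {84,23,52,29}
Page faults: 6.

6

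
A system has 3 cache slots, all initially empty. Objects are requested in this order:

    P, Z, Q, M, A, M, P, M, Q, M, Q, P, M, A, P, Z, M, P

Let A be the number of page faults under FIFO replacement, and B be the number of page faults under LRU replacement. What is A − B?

2

Under FIFO: F F F F F . F . F F . . . F F F F . → 12 faults.
Under LRU: F F F F F . F . F . . . . F . F F . → 10 faults.
A − B = 12 − 10 = 2.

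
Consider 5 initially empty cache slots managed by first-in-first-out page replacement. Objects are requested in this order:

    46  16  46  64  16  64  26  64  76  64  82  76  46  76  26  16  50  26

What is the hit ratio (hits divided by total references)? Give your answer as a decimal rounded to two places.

46 -> fault, frames {46}
16 -> fault, frames {46,16}
46 -> hit
64 -> fault, frames {46,16,64}
16 -> hit
64 -> hit
26 -> fault, frames {46,16,64,26}
64 -> hit
76 -> fault, frames {46,16,64,26,76}
64 -> hit
82 -> fault, evict 46, frames {16,64,26,76,82}
76 -> hit
46 -> fault, evict 16, frames {64,26,76,82,46}
76 -> hit
26 -> hit
16 -> fault, evict 64, frames {26,76,82,46,16}
50 -> fault, evict 26, frames {76,82,46,16,50}
26 -> fault, evict 76, frames {82,46,16,50,26}
Hits: 8 of 18 references → 8/18 = 0.4444.

0.44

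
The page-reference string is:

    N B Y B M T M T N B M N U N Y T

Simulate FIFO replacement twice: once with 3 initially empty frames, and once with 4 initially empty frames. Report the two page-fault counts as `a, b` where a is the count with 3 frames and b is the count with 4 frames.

3 frames: F F F . F F . . F F F . F F F F → 12 faults.
4 frames: F F F . F F . . F F . . F . F F → 10 faults.
10 < 12: adding a frame reduced faults, as is typical.

12, 10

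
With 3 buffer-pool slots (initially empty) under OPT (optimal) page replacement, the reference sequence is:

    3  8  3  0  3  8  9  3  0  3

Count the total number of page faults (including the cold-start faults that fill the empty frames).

4

3 -> miss, frames {3}
8 -> miss, frames {3,8}
3 -> hit
0 -> miss, frames {3,8,0}
3 -> hit
8 -> hit
9 -> miss, evict 8, frames {3,0,9}
3 -> hit
0 -> hit
3 -> hit
Page faults: 4.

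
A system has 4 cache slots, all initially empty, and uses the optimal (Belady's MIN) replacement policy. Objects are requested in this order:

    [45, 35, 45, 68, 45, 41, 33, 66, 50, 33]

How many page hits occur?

3

45 → miss, frames (45)
35 → miss, frames (45 35)
45 → hit
68 → miss, frames (45 35 68)
45 → hit
41 → miss, frames (45 35 68 41)
33 → miss, evict 41, frames (45 35 68 33)
66 → miss, evict 68, frames (45 35 33 66)
50 → miss, evict 66, frames (45 35 33 50)
33 → hit
Hits: 3.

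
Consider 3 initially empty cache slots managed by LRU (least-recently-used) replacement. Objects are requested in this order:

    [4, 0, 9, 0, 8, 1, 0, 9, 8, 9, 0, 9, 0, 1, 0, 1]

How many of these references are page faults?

8

4 -> miss, frames {4}
0 -> miss, frames {4,0}
9 -> miss, frames {4,0,9}
0 -> hit
8 -> miss, evict 4, frames {9,0,8}
1 -> miss, evict 9, frames {0,8,1}
0 -> hit
9 -> miss, evict 8, frames {1,0,9}
8 -> miss, evict 1, frames {0,9,8}
9 -> hit
0 -> hit
9 -> hit
0 -> hit
1 -> miss, evict 8, frames {9,0,1}
0 -> hit
1 -> hit
Page faults: 8.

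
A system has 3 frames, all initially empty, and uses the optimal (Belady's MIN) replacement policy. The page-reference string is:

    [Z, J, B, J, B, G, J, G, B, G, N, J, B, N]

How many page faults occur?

5

Z: miss, frames {Z}
J: miss, frames {Z,J}
B: miss, frames {Z,J,B}
J: hit
B: hit
G: miss, evict Z, frames {J,B,G}
J: hit
G: hit
B: hit
G: hit
N: miss, evict G, frames {J,B,N}
J: hit
B: hit
N: hit
Page faults: 5.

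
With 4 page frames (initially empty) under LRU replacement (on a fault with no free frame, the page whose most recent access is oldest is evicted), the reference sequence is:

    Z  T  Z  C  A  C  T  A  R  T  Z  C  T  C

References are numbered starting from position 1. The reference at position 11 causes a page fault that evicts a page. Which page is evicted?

C

pos 1: Z → fault, frames {Z}
pos 2: T → fault, frames {Z,T}
pos 3: Z → hit
pos 4: C → fault, frames {T,Z,C}
pos 5: A → fault, frames {T,Z,C,A}
pos 6: C → hit
pos 7: T → hit
pos 8: A → hit
pos 9: R → fault, evict Z, frames {C,T,A,R}
pos 10: T → hit
pos 11: Z → fault, evict C, frames {A,R,T,Z}
At position 11, page C is evicted.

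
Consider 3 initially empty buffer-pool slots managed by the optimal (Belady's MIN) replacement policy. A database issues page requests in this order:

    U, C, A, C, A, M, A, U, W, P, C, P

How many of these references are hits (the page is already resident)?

5

U: miss, frames (U)
C: miss, frames (U C)
A: miss, frames (U C A)
C: hit
A: hit
M: miss, evict C, frames (U A M)
A: hit
U: hit
W: miss, evict M, frames (U A W)
P: miss, evict W, frames (U A P)
C: miss, evict A, frames (U P C)
P: hit
Hits: 5.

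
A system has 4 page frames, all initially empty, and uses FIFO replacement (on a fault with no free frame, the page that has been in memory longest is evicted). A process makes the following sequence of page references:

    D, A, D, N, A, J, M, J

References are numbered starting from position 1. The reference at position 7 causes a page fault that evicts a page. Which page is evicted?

pos 1: D → miss, frames [D]
pos 2: A → miss, frames [D, A]
pos 3: D → hit
pos 4: N → miss, frames [D, A, N]
pos 5: A → hit
pos 6: J → miss, frames [D, A, N, J]
pos 7: M → miss, evict D, frames [A, N, J, M]
At position 7, page D is evicted.

D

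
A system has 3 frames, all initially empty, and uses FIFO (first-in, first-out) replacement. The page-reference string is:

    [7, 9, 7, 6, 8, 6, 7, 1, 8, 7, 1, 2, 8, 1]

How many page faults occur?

8

7 -> miss, frames {7}
9 -> miss, frames {7,9}
7 -> hit
6 -> miss, frames {7,9,6}
8 -> miss, evict 7, frames {9,6,8}
6 -> hit
7 -> miss, evict 9, frames {6,8,7}
1 -> miss, evict 6, frames {8,7,1}
8 -> hit
7 -> hit
1 -> hit
2 -> miss, evict 8, frames {7,1,2}
8 -> miss, evict 7, frames {1,2,8}
1 -> hit
Page faults: 8.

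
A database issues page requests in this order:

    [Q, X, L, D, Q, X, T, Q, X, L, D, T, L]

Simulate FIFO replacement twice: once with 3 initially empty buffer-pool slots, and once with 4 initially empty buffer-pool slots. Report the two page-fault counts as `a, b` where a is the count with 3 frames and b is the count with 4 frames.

9, 10

3 frames: F F F F F F F . . F F . . → 9 faults.
4 frames: F F F F . . F F F F F F . → 10 faults.
10 > 9: adding a frame increased faults — Belady's anomaly.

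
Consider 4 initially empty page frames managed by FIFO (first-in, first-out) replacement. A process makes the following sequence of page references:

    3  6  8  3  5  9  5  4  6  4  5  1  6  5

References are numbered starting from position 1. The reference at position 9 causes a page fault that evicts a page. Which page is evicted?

pos 1: 3 -> fault, frames (3)
pos 2: 6 -> fault, frames (3 6)
pos 3: 8 -> fault, frames (3 6 8)
pos 4: 3 -> hit
pos 5: 5 -> fault, frames (3 6 8 5)
pos 6: 9 -> fault, evict 3, frames (6 8 5 9)
pos 7: 5 -> hit
pos 8: 4 -> fault, evict 6, frames (8 5 9 4)
pos 9: 6 -> fault, evict 8, frames (5 9 4 6)
At position 9, page 8 is evicted.

8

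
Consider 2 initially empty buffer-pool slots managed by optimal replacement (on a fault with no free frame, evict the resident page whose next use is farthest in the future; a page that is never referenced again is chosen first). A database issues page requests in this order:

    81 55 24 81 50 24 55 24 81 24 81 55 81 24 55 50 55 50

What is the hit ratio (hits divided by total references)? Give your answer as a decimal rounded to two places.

0.50

81: miss, frames (81)
55: miss, frames (81 55)
24: miss, evict 55, frames (81 24)
81: hit
50: miss, evict 81, frames (24 50)
24: hit
55: miss, evict 50, frames (24 55)
24: hit
81: miss, evict 55, frames (24 81)
24: hit
81: hit
55: miss, evict 24, frames (81 55)
81: hit
24: miss, evict 81, frames (55 24)
55: hit
50: miss, evict 24, frames (55 50)
55: hit
50: hit
Hits: 9 of 18 references → 9/18 = 0.5000.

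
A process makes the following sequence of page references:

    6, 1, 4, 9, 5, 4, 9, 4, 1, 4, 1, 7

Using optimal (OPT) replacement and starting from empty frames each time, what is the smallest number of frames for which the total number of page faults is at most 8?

2

f=1: 12 faults
f=2: 8 faults
f=3: 7 faults
f=4: 6 faults
f=5: 6 faults
f=6: 6 faults
Smallest f with faults ≤ 8 is 2.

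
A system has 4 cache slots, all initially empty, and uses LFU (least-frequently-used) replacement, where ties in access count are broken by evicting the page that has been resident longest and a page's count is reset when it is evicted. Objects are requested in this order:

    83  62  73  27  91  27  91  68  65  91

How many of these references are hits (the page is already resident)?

83: fault, frames {83}
62: fault, frames {83,62}
73: fault, frames {83,62,73}
27: fault, frames {83,62,73,27}
91: fault, evict 83, frames {62,73,27,91}
27: hit
91: hit
68: fault, evict 62, frames {73,27,91,68}
65: fault, evict 73, frames {27,91,68,65}
91: hit
Hits: 3.

3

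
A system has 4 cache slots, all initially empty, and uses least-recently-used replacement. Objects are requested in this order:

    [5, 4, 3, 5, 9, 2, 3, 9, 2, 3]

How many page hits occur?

5 -> miss, frames {5}
4 -> miss, frames {5,4}
3 -> miss, frames {5,4,3}
5 -> hit
9 -> miss, frames {4,3,5,9}
2 -> miss, evict 4, frames {3,5,9,2}
3 -> hit
9 -> hit
2 -> hit
3 -> hit
Hits: 5.

5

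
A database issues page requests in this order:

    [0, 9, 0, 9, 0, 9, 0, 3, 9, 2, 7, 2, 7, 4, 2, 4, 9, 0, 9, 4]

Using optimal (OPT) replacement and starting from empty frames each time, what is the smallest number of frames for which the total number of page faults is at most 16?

f=1: 20 faults
f=2: 9 faults
f=3: 7 faults
f=4: 6 faults
f=5: 6 faults
f=6: 6 faults
Smallest f with faults ≤ 16 is 2.

2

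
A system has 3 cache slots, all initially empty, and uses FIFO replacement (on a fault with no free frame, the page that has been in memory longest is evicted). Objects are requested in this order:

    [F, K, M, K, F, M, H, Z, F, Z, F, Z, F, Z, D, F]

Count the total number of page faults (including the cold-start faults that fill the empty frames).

F: miss, frames (F)
K: miss, frames (F K)
M: miss, frames (F K M)
K: hit
F: hit
M: hit
H: miss, evict F, frames (K M H)
Z: miss, evict K, frames (M H Z)
F: miss, evict M, frames (H Z F)
Z: hit
F: hit
Z: hit
F: hit
Z: hit
D: miss, evict H, frames (Z F D)
F: hit
Page faults: 7.

7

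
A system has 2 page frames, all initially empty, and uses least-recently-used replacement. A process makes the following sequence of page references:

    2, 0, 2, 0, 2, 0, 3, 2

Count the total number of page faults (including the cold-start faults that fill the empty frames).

2: miss, frames (2)
0: miss, frames (2 0)
2: hit
0: hit
2: hit
0: hit
3: miss, evict 2, frames (0 3)
2: miss, evict 0, frames (3 2)
Page faults: 4.

4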